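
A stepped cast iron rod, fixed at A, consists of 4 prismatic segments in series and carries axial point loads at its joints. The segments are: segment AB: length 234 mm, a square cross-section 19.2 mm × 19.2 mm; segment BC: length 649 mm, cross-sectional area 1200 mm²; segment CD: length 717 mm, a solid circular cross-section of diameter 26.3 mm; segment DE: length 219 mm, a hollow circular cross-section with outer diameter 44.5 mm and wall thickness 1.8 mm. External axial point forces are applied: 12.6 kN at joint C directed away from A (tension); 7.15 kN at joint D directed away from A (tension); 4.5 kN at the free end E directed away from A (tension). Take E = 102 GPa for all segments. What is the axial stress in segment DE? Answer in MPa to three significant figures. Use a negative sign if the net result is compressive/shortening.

Internal axial forces (sectioning from the free end, tension +): N_DE = 4.5 kN, N_CD = 11.65 kN, N_BC = 24.25 kN, N_AB = 24.25 kN.
A_DE = 241.5 mm².
σ_DE = N_DE/A_DE = 4500/241.5 = 18.64 MPa.

18.6 MPa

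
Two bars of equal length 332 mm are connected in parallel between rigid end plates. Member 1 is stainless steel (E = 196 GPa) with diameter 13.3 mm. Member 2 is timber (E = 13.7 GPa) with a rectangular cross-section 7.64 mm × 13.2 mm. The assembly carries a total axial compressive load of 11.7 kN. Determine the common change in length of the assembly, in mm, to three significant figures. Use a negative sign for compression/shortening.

A_1 = 138.9 mm².
A_2 = 100.8 mm².
Equal strain + equilibrium ⇒ each member carries load in proportion to AE: A₁E₁ = 27230000 N, A₂E₂ = 1382000 N, ΣAE = 28610000 N.
δ = PL/ΣAE = -11700·332/28610000 = -0.1358 mm.

-0.136 mm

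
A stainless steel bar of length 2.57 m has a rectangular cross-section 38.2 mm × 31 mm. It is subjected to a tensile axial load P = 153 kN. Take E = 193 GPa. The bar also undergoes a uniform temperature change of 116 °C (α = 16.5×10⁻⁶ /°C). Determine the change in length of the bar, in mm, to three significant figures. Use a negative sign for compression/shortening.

A = 1184 mm².
δ_mech = NL/(AE) = 153000·2570/(1184·193000) = 1.72 mm.
δ_thermal = αLΔT = 16.5e-6·2570·116 = 4.919 mm.
δ = δ_mech + δ_thermal = 6.639 mm.

6.64 mm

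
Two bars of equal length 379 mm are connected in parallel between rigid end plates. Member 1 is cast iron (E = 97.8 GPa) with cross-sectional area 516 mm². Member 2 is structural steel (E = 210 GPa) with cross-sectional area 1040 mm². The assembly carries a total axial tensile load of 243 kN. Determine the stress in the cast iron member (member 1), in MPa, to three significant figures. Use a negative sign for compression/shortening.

Equal strain + equilibrium ⇒ each member carries load in proportion to AE: A₁E₁ = 50460000 N, A₂E₂ = 218400000 N, ΣAE = 268900000 N.
σ₁ = P·E₁/ΣAE = 243000·97800/268900000 = 88.39 MPa.

88.4 MPa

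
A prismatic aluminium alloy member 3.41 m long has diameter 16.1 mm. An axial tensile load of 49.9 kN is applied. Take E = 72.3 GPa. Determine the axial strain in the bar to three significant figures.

0.00339

A = 203.6 mm².
σ = N/A = 245.1 MPa; ε = σ/E = 245.1/72300 = 3.390e-03.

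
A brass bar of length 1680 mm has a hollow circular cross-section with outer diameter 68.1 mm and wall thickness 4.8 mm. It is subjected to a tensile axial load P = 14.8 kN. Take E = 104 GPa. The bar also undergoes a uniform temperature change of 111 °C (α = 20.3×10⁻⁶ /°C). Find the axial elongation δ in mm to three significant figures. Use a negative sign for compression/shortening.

4.04 mm

A = 954.5 mm².
δ_mech = NL/(AE) = 14800·1680/(954.5·104000) = 0.2505 mm.
δ_thermal = αLΔT = 20.3e-6·1680·111 = 3.786 mm.
δ = δ_mech + δ_thermal = 4.036 mm.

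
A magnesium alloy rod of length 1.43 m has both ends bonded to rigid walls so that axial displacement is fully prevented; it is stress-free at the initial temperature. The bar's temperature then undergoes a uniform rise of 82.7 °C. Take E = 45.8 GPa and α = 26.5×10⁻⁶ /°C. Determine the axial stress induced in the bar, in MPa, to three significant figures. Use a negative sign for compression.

-100 MPa

Free thermal expansion αLΔT = 26.5e-6 · 1430 · 82.7 = 3.134 mm.
The walls impose strain ε = −(3.134)/1430 = -2.1916e-03; σ = Eε = 45800 · -2.1916e-03 = -100.4 MPa.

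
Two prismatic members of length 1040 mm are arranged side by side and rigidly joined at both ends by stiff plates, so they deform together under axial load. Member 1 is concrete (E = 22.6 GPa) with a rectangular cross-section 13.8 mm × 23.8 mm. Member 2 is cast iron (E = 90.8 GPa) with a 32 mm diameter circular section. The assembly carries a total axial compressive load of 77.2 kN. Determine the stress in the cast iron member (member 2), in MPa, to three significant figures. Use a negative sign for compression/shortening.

A_1 = 328.4 mm².
A_2 = 804.2 mm².
Equal strain + equilibrium ⇒ each member carries load in proportion to AE: A₁E₁ = 7423000 N, A₂E₂ = 73030000 N, ΣAE = 80450000 N.
σ₂ = P·E₂/ΣAE = -77200·90800/80450000 = -87.13 MPa.

-87.1 MPa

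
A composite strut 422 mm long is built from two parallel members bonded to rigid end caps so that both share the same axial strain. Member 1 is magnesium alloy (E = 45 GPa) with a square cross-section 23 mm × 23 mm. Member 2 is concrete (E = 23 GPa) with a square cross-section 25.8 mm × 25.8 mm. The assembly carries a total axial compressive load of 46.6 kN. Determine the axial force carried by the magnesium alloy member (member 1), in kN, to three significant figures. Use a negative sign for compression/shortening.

-28.4 kN

A_1 = 529 mm².
A_2 = 665.6 mm².
Equal strain + equilibrium ⇒ each member carries load in proportion to AE: A₁E₁ = 23800000 N, A₂E₂ = 15310000 N, ΣAE = 39110000 N.
F₁ = P·A₁E₁/ΣAE = -46600·23800000/39110000 = -28360 N.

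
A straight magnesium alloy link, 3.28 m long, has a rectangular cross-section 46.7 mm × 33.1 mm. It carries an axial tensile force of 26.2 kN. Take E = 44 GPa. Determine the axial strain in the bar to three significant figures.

3.85e-04

A = 1546 mm².
σ = N/A = 16.95 MPa; ε = σ/E = 16.95/44000 = 3.852e-04.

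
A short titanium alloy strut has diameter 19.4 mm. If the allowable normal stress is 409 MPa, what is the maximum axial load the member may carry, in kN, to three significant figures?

A = 295.6 mm².
P_max = σ_allow · A = 409 · 295.6 = 120900 N = 120.9 kN.

121 kN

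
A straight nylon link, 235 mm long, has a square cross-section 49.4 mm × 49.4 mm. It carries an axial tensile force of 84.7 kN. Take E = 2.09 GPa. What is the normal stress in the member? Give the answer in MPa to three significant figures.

A = 2440 mm².
σ = N/A = 84700/2440 = 34.71 MPa.

34.7 MPa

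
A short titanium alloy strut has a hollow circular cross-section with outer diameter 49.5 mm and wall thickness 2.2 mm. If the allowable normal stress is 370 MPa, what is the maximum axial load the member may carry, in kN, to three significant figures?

121 kN

A = 326.9 mm².
P_max = σ_allow · A = 370 · 326.9 = 121000 N = 121 kN.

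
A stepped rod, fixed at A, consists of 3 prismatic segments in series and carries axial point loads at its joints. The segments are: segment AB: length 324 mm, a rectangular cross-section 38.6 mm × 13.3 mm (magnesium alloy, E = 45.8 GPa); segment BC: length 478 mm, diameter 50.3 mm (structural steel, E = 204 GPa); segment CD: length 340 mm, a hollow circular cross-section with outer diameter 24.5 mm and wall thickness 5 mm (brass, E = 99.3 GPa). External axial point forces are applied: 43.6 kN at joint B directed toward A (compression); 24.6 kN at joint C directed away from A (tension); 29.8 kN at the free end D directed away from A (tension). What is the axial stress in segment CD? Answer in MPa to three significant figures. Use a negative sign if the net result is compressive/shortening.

97.3 MPa

Internal axial forces (sectioning from the free end, tension +): N_CD = 29.8 kN, N_BC = 54.4 kN, N_AB = 10.8 kN.
A_CD = 306.3 mm².
σ_CD = N_CD/A_CD = 29800/306.3 = 97.29 MPa.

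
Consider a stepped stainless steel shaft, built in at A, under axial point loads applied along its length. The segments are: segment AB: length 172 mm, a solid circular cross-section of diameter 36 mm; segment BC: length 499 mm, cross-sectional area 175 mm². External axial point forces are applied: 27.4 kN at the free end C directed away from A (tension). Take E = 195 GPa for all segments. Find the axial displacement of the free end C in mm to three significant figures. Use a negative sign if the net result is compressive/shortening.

0.424 mm

Internal axial forces (sectioning from the free end, tension +): N_BC = 27.4 kN, N_AB = 27.4 kN.
A_AB = 1018 mm².
δ_AB = 27400·172/(1018·195000) = 0.02374 mm
δ_BC = 27400·499/(175·195000) = 0.4007 mm
δ = Σδ_i = 0.4244 mm.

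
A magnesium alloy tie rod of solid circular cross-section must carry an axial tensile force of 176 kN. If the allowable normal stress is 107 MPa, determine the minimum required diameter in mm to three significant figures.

45.8 mm

Required area A ≥ P/σ_allow = 176000/107 = 1645 mm².
For a solid circular section, d ≥ √(4A/π) = 45.76 mm.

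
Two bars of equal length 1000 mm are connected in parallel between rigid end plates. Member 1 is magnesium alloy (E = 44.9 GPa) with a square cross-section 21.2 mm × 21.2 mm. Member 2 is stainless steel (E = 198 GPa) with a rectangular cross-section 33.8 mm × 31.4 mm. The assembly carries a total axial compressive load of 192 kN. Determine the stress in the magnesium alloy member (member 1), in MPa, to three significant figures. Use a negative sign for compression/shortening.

A_1 = 449.4 mm².
A_2 = 1061 mm².
Equal strain + equilibrium ⇒ each member carries load in proportion to AE: A₁E₁ = 20180000 N, A₂E₂ = 210100000 N, ΣAE = 230300000 N.
σ₁ = P·E₁/ΣAE = -192000·44900/230300000 = -37.43 MPa.

-37.4 MPa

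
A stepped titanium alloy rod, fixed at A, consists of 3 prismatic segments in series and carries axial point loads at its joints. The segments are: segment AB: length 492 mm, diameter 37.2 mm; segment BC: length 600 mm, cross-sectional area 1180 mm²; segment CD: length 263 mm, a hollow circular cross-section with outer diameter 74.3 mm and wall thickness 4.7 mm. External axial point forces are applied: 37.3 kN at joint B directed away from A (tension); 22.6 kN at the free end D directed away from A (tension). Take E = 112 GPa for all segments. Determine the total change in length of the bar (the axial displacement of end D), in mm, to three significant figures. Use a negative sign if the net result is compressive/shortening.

Internal axial forces (sectioning from the free end, tension +): N_CD = 22.6 kN, N_BC = 22.6 kN, N_AB = 59.9 kN.
A_AB = 1087 mm².
A_CD = 1028 mm².
δ_AB = 59900·492/(1087·112000) = 0.2421 mm
δ_BC = 22600·600/(1180·112000) = 0.1026 mm
δ_CD = 22600·263/(1028·112000) = 0.05164 mm
δ = Σδ_i = 0.3963 mm.

0.396 mm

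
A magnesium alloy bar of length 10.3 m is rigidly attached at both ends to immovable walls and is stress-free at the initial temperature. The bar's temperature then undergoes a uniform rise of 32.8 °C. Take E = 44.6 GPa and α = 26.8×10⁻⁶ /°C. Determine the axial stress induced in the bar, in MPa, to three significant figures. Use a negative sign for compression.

-39.2 MPa

Free thermal expansion αLΔT = 26.8e-6 · 10300 · 32.8 = 9.054 mm.
The walls impose strain ε = −(9.054)/10300 = -8.7904e-04; σ = Eε = 44600 · -8.7904e-04 = -39.21 MPa.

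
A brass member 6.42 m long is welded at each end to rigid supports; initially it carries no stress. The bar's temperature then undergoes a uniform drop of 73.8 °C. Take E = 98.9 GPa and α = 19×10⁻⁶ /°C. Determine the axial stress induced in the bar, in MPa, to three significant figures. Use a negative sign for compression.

139 MPa

Free thermal expansion αLΔT = 19e-6 · 6420 · -73.8 = -9.002 mm.
The walls impose strain ε = −(-9.002)/6420 = 1.4022e-03; σ = Eε = 98900 · 1.4022e-03 = 138.7 MPa.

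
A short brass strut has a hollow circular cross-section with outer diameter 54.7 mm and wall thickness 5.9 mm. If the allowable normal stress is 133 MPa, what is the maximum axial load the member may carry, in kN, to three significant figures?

120 kN

A = 904.5 mm².
P_max = σ_allow · A = 133 · 904.5 = 120300 N = 120.3 kN.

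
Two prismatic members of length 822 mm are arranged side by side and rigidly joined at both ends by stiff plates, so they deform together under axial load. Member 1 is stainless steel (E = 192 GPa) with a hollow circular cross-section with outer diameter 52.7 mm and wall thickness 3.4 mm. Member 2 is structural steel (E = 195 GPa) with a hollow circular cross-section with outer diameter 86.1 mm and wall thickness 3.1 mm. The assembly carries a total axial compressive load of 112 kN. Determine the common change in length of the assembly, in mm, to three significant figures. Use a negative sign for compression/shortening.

A_1 = 526.6 mm².
A_2 = 808.3 mm².
Equal strain + equilibrium ⇒ each member carries load in proportion to AE: A₁E₁ = 101100000 N, A₂E₂ = 157600000 N, ΣAE = 258700000 N.
δ = PL/ΣAE = -112000·822/258700000 = -0.3558 mm.

-0.356 mm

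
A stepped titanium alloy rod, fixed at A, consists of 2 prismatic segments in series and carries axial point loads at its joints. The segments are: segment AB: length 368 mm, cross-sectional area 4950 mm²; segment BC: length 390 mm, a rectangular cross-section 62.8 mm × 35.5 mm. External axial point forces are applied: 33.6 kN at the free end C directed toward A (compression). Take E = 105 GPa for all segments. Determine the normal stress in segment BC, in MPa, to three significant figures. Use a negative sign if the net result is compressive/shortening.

Internal axial forces (sectioning from the free end, tension +): N_BC = -33.6 kN, N_AB = -33.6 kN.
A_BC = 2229 mm².
σ_BC = N_BC/A_BC = -33600/2229 = -15.07 MPa.

-15.1 MPa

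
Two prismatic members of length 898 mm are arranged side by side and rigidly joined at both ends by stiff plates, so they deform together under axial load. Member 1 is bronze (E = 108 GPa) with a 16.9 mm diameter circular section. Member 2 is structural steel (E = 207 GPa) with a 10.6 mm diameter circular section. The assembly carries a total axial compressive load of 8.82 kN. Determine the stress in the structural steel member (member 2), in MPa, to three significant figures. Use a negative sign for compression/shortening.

A_1 = 224.3 mm².
A_2 = 88.25 mm².
Equal strain + equilibrium ⇒ each member carries load in proportion to AE: A₁E₁ = 24230000 N, A₂E₂ = 18270000 N, ΣAE = 42490000 N.
σ₂ = P·E₂/ΣAE = -8820·207000/42490000 = -42.97 MPa.

-43.0 MPa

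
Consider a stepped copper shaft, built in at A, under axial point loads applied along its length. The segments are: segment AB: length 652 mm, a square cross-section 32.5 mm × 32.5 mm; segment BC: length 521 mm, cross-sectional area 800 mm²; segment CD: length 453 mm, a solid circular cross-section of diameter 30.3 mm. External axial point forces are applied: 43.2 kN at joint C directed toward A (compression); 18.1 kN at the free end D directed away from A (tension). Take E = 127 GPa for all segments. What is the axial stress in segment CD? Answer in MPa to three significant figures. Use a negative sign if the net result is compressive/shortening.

25.1 MPa

Internal axial forces (sectioning from the free end, tension +): N_CD = 18.1 kN, N_BC = -25.1 kN, N_AB = -25.1 kN.
A_CD = 721.1 mm².
σ_CD = N_CD/A_CD = 18100/721.1 = 25.1 MPa.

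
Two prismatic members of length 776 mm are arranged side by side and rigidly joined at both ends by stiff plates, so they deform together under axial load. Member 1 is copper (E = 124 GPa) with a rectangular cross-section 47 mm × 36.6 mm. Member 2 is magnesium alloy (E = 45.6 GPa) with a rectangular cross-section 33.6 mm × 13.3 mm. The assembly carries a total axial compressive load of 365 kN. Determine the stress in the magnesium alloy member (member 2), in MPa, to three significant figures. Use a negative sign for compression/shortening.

A_1 = 1720 mm².
A_2 = 446.9 mm².
Equal strain + equilibrium ⇒ each member carries load in proportion to AE: A₁E₁ = 213300000 N, A₂E₂ = 20380000 N, ΣAE = 233700000 N.
σ₂ = P·E₂/ΣAE = -365000·45600/233700000 = -71.22 MPa.

-71.2 MPa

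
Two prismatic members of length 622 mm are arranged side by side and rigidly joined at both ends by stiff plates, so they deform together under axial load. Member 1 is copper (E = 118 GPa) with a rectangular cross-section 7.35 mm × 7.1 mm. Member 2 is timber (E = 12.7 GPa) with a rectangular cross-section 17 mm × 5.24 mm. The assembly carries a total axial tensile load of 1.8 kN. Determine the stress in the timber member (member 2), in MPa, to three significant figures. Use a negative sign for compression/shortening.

3.14 MPa

A_1 = 52.18 mm².
A_2 = 89.08 mm².
Equal strain + equilibrium ⇒ each member carries load in proportion to AE: A₁E₁ = 6158000 N, A₂E₂ = 1131000 N, ΣAE = 7289000 N.
σ₂ = P·E₂/ΣAE = 1800·12700/7289000 = 3.136 MPa.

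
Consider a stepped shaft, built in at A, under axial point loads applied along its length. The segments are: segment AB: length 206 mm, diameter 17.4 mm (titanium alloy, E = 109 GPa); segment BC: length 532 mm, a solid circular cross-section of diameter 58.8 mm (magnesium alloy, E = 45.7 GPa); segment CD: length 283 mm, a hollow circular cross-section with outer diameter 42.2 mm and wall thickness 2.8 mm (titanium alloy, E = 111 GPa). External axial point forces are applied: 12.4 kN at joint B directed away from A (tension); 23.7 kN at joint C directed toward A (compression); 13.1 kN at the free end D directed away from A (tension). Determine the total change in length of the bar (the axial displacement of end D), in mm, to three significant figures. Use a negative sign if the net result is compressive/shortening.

0.0652 mm

Internal axial forces (sectioning from the free end, tension +): N_CD = 13.1 kN, N_BC = -10.6 kN, N_AB = 1.8 kN.
A_AB = 237.8 mm².
A_BC = 2715 mm².
A_CD = 346.6 mm².
δ_AB = 1800·206/(237.8·109000) = 0.01431 mm
δ_BC = -10600·532/(2715·45700) = -0.04544 mm
δ_CD = 13100·283/(346.6·111000) = 0.09637 mm
δ = Σδ_i = 0.06523 mm.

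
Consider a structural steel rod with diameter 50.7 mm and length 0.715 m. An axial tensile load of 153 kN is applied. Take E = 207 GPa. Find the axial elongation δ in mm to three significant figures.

A = 2019 mm².
δ_mech = NL/(AE) = 153000·715/(2019·207000) = 0.2618 mm.

0.262 mm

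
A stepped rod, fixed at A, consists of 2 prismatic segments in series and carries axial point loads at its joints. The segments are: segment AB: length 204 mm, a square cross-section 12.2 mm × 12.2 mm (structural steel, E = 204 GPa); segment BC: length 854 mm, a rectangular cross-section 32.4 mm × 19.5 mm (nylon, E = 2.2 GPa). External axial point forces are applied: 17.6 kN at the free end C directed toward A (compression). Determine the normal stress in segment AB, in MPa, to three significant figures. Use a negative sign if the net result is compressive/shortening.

-118 MPa

Internal axial forces (sectioning from the free end, tension +): N_BC = -17.6 kN, N_AB = -17.6 kN.
A_AB = 148.8 mm².
σ_AB = N_AB/A_AB = -17600/148.8 = -118.2 MPa.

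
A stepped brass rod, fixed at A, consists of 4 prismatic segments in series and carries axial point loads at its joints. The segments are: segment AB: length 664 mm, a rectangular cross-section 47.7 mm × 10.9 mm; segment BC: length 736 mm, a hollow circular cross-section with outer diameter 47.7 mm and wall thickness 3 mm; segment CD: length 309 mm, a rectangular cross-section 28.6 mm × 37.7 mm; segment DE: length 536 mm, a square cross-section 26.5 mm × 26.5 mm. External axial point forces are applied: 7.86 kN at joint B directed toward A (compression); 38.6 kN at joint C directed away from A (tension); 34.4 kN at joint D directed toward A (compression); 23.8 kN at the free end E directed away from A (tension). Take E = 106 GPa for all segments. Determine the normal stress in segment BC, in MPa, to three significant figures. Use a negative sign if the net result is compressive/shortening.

Internal axial forces (sectioning from the free end, tension +): N_DE = 23.8 kN, N_CD = -10.6 kN, N_BC = 28 kN, N_AB = 20.14 kN.
A_BC = 421.3 mm².
σ_BC = N_BC/A_BC = 28000/421.3 = 66.46 MPa.

66.5 MPa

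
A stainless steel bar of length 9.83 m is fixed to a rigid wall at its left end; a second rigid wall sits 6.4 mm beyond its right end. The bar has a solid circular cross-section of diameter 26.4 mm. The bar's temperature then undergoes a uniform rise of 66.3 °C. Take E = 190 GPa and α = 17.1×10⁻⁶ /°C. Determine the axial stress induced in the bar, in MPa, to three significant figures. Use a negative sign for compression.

-91.7 MPa

Free thermal expansion αLΔT = 17.1e-6 · 9830 · 66.3 = 11.14 mm.
The walls engage after the gap closes; constrained expansion = 11.14 − 6.4 = 4.745 mm.
The walls impose strain ε = −(4.745)/9830 = -4.8266e-04; σ = Eε = 190000 · -4.8266e-04 = -91.71 MPa.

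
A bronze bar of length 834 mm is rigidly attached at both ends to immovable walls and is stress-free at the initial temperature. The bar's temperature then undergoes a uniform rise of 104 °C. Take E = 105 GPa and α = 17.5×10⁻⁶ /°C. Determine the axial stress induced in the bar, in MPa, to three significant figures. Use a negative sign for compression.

-191 MPa

Free thermal expansion αLΔT = 17.5e-6 · 834 · 104 = 1.518 mm.
The walls impose strain ε = −(1.518)/834 = -1.8200e-03; σ = Eε = 105000 · -1.8200e-03 = -191.1 MPa.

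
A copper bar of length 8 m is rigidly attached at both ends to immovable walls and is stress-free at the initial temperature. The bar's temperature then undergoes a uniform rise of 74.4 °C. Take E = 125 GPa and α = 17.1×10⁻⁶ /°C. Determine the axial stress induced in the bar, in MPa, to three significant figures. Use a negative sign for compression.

-159 MPa

Free thermal expansion αLΔT = 17.1e-6 · 8000 · 74.4 = 10.18 mm.
The walls impose strain ε = −(10.18)/8000 = -1.2722e-03; σ = Eε = 125000 · -1.2722e-03 = -159 MPa.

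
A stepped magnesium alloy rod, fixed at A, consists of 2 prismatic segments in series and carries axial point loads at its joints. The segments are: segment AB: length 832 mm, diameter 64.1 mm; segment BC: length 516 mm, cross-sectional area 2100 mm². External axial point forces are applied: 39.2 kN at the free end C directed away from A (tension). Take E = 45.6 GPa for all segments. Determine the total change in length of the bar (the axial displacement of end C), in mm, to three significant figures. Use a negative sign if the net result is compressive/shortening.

0.433 mm

Internal axial forces (sectioning from the free end, tension +): N_BC = 39.2 kN, N_AB = 39.2 kN.
A_AB = 3227 mm².
δ_AB = 39200·832/(3227·45600) = 0.2216 mm
δ_BC = 39200·516/(2100·45600) = 0.2112 mm
δ = Σδ_i = 0.4329 mm.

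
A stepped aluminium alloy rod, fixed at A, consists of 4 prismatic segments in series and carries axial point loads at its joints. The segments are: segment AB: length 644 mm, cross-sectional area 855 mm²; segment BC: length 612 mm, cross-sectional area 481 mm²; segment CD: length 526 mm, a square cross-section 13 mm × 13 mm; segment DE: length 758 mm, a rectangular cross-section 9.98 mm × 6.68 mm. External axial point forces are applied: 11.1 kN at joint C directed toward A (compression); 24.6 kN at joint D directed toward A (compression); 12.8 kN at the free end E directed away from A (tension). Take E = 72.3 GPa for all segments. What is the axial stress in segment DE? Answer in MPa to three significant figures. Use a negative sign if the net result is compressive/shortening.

192 MPa

Internal axial forces (sectioning from the free end, tension +): N_DE = 12.8 kN, N_CD = -11.8 kN, N_BC = -22.9 kN, N_AB = -22.9 kN.
A_DE = 66.67 mm².
σ_DE = N_DE/A_DE = 12800/66.67 = 192 MPa.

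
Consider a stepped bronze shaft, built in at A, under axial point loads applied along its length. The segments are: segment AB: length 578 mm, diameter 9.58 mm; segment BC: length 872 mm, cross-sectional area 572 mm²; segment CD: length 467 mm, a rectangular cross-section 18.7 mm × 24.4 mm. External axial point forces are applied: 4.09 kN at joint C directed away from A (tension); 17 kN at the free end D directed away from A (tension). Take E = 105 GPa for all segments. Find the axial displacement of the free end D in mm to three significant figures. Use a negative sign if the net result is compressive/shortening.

2.08 mm

Internal axial forces (sectioning from the free end, tension +): N_CD = 17 kN, N_BC = 21.09 kN, N_AB = 21.09 kN.
A_AB = 72.08 mm².
A_CD = 456.3 mm².
δ_AB = 21090·578/(72.08·105000) = 1.611 mm
δ_BC = 21090·872/(572·105000) = 0.3062 mm
δ_CD = 17000·467/(456.3·105000) = 0.1657 mm
δ = Σδ_i = 2.083 mm.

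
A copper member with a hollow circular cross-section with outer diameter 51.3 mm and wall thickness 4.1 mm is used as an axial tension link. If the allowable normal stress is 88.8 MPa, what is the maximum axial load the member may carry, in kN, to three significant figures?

54.0 kN

A = 608 mm².
P_max = σ_allow · A = 88.8 · 608 = 53990 N = 53.99 kN.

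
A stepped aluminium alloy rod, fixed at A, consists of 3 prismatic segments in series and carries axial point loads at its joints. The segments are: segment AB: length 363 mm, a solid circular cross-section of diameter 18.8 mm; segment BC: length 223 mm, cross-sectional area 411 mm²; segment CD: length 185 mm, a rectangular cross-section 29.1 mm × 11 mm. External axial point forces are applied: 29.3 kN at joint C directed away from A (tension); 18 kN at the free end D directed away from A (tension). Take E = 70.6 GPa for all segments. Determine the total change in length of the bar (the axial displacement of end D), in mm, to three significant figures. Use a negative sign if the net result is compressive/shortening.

Internal axial forces (sectioning from the free end, tension +): N_CD = 18 kN, N_BC = 47.3 kN, N_AB = 47.3 kN.
A_AB = 277.6 mm².
A_CD = 320.1 mm².
δ_AB = 47300·363/(277.6·70600) = 0.8761 mm
δ_BC = 47300·223/(411·70600) = 0.3635 mm
δ_CD = 18000·185/(320.1·70600) = 0.1474 mm
δ = Σδ_i = 1.387 mm.

1.39 mm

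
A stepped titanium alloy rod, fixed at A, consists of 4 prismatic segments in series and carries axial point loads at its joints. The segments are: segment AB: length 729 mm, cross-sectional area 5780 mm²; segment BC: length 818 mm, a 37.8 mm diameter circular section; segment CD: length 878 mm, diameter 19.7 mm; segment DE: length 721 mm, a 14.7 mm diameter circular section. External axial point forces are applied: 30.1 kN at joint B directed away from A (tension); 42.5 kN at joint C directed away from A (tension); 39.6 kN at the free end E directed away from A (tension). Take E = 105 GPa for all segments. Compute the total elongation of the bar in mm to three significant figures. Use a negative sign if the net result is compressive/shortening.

Internal axial forces (sectioning from the free end, tension +): N_DE = 39.6 kN, N_CD = 39.6 kN, N_BC = 82.1 kN, N_AB = 112.2 kN.
A_BC = 1122 mm².
A_CD = 304.8 mm².
A_DE = 169.7 mm².
δ_AB = 112200·729/(5780·105000) = 0.1348 mm
δ_BC = 82100·818/(1122·105000) = 0.5699 mm
δ_CD = 39600·878/(304.8·105000) = 1.086 mm
δ_DE = 39600·721/(169.7·105000) = 1.602 mm
δ = Σδ_i = 3.393 mm.

3.39 mm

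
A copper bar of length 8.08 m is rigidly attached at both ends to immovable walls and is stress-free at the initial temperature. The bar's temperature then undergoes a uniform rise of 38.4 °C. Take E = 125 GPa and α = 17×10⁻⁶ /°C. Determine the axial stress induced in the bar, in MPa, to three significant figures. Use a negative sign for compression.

-81.6 MPa

Free thermal expansion αLΔT = 17e-6 · 8080 · 38.4 = 5.275 mm.
The walls impose strain ε = −(5.275)/8080 = -6.5280e-04; σ = Eε = 125000 · -6.5280e-04 = -81.6 MPa.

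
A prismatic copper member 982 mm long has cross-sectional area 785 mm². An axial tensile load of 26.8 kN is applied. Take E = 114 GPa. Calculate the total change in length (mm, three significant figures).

δ_mech = NL/(AE) = 26800·982/(785·114000) = 0.2941 mm.

0.294 mm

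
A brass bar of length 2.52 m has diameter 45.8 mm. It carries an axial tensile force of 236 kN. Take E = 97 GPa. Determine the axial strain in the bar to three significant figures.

0.00148

A = 1647 mm².
σ = N/A = 143.2 MPa; ε = σ/E = 143.2/97000 = 1.477e-03.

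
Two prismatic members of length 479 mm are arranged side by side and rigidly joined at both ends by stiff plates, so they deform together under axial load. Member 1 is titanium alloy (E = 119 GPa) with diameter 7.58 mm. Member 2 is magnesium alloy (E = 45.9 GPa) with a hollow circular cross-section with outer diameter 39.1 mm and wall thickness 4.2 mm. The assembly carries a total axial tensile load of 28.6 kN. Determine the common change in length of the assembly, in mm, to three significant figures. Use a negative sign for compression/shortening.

0.517 mm

A_1 = 45.13 mm².
A_2 = 460.5 mm².
Equal strain + equilibrium ⇒ each member carries load in proportion to AE: A₁E₁ = 5370000 N, A₂E₂ = 21140000 N, ΣAE = 26510000 N.
δ = PL/ΣAE = 28600·479/26510000 = 0.5168 mm.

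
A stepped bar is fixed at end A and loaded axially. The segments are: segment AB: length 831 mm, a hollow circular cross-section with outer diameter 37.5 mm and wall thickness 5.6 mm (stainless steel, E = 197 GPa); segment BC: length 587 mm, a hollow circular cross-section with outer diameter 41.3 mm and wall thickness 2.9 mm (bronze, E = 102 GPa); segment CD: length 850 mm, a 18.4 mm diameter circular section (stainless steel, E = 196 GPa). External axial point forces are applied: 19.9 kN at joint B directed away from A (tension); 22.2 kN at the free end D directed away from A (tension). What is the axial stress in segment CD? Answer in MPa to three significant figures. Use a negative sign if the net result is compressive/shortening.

83.5 MPa

Internal axial forces (sectioning from the free end, tension +): N_CD = 22.2 kN, N_BC = 22.2 kN, N_AB = 42.1 kN.
A_CD = 265.9 mm².
σ_CD = N_CD/A_CD = 22200/265.9 = 83.49 MPa.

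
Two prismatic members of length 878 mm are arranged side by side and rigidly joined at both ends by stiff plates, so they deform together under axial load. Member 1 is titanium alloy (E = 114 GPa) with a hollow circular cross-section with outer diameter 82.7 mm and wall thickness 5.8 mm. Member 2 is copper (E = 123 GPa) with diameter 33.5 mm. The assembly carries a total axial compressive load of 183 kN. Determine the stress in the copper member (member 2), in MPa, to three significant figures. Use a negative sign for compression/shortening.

A_1 = 1401 mm².
A_2 = 881.4 mm².
Equal strain + equilibrium ⇒ each member carries load in proportion to AE: A₁E₁ = 159700000 N, A₂E₂ = 108400000 N, ΣAE = 268200000 N.
σ₂ = P·E₂/ΣAE = -183000·123000/268200000 = -83.94 MPa.

-83.9 MPa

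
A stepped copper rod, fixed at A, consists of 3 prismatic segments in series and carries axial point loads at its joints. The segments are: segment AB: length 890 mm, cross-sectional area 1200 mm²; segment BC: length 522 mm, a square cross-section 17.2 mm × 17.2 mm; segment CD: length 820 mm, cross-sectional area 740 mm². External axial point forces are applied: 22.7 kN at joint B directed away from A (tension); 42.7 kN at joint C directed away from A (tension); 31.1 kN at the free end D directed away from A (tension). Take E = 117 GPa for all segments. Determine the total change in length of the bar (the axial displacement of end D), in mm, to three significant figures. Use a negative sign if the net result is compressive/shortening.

Internal axial forces (sectioning from the free end, tension +): N_CD = 31.1 kN, N_BC = 73.8 kN, N_AB = 96.5 kN.
A_BC = 295.8 mm².
δ_AB = 96500·890/(1200·117000) = 0.6117 mm
δ_BC = 73800·522/(295.8·117000) = 1.113 mm
δ_CD = 31100·820/(740·117000) = 0.2945 mm
δ = Σδ_i = 2.019 mm.

2.02 mm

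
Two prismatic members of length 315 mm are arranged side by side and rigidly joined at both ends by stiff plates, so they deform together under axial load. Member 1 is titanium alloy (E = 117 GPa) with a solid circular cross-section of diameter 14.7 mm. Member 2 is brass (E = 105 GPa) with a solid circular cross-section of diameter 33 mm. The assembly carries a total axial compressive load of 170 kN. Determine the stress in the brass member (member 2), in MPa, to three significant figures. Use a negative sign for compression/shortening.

-163 MPa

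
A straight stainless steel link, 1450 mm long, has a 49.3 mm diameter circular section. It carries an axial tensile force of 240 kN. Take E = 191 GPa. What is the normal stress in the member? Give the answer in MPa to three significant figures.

126 MPa

A = 1909 mm².
σ = N/A = 240000/1909 = 125.7 MPa.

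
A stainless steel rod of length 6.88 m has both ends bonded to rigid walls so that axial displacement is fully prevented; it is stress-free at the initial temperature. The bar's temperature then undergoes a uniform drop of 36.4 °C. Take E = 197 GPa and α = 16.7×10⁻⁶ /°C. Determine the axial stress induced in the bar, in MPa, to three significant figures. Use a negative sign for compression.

120 MPa

Free thermal expansion αLΔT = 16.7e-6 · 6880 · -36.4 = -4.182 mm.
The walls impose strain ε = −(-4.182)/6880 = 6.0788e-04; σ = Eε = 197000 · 6.0788e-04 = 119.8 MPa.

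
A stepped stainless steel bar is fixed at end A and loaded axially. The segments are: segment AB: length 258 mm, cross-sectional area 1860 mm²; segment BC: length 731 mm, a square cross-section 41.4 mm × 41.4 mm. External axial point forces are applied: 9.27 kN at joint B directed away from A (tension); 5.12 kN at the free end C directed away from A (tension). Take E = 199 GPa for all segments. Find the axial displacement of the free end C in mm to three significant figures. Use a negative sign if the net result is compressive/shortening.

Internal axial forces (sectioning from the free end, tension +): N_BC = 5.12 kN, N_AB = 14.39 kN.
A_BC = 1714 mm².
δ_AB = 14390·258/(1860·199000) = 0.01003 mm
δ_BC = 5120·731/(1714·199000) = 0.01097 mm
δ = Σδ_i = 0.021 mm.

0.0210 mm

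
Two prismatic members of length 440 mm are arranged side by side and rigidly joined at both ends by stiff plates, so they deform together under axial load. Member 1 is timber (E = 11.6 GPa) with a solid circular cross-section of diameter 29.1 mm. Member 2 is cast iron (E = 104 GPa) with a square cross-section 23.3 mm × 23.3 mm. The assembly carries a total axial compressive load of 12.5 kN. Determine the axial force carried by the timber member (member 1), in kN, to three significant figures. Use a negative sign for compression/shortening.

-1.50 kN

A_1 = 665.1 mm².
A_2 = 542.9 mm².
Equal strain + equilibrium ⇒ each member carries load in proportion to AE: A₁E₁ = 7715000 N, A₂E₂ = 56460000 N, ΣAE = 64180000 N.
F₁ = P·A₁E₁/ΣAE = -12500·7715000/64180000 = -1503 N.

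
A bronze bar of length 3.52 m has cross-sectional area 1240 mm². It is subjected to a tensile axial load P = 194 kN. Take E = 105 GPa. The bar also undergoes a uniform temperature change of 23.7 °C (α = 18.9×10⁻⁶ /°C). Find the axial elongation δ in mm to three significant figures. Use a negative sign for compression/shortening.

δ_mech = NL/(AE) = 194000·3520/(1240·105000) = 5.245 mm.
δ_thermal = αLΔT = 18.9e-6·3520·23.7 = 1.577 mm.
δ = δ_mech + δ_thermal = 6.822 mm.

6.82 mm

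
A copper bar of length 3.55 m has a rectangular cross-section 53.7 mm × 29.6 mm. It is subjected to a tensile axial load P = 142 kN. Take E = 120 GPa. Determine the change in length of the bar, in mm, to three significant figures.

2.64 mm

A = 1590 mm².
δ_mech = NL/(AE) = 142000·3550/(1590·120000) = 2.643 mm.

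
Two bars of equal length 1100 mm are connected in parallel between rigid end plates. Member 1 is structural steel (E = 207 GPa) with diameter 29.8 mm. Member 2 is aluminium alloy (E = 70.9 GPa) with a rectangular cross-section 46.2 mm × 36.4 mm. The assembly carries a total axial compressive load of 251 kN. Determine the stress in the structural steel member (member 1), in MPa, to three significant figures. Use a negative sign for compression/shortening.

A_1 = 697.5 mm².
A_2 = 1682 mm².
Equal strain + equilibrium ⇒ each member carries load in proportion to AE: A₁E₁ = 144400000 N, A₂E₂ = 119200000 N, ΣAE = 263600000 N.
σ₁ = P·E₁/ΣAE = -251000·207000/263600000 = -197.1 MPa.

-197 MPa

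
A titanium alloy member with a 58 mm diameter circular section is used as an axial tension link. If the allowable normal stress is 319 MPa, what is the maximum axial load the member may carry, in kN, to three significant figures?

843 kN

A = 2642 mm².
P_max = σ_allow · A = 319 · 2642 = 842800 N = 842.8 kN.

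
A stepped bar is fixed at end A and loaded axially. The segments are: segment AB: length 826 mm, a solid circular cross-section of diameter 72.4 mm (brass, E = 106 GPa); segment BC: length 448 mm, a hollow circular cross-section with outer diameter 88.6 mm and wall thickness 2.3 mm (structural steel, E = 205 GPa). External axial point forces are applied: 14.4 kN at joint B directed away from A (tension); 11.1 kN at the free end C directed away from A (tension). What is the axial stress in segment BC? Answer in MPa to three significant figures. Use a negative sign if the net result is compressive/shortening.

17.8 MPa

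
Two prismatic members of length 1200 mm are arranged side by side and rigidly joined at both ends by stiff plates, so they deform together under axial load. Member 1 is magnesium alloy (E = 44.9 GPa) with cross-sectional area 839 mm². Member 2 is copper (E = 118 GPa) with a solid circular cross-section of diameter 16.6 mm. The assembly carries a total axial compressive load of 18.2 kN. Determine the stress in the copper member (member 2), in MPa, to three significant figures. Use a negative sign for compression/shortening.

A_2 = 216.4 mm².
Equal strain + equilibrium ⇒ each member carries load in proportion to AE: A₁E₁ = 37670000 N, A₂E₂ = 25540000 N, ΣAE = 63210000 N.
σ₂ = P·E₂/ΣAE = -18200·118000/63210000 = -33.98 MPa.

-34.0 MPa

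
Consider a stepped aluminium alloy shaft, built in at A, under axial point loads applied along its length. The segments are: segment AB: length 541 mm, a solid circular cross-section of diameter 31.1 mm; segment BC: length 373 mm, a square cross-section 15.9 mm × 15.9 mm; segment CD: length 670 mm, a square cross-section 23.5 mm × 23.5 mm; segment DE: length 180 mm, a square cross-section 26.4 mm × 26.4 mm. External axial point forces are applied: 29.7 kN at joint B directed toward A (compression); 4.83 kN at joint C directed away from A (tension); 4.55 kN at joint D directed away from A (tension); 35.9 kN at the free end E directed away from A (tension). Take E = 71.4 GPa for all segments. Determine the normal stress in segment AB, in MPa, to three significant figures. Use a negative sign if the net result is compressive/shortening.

20.5 MPa

Internal axial forces (sectioning from the free end, tension +): N_DE = 35.9 kN, N_CD = 40.45 kN, N_BC = 45.28 kN, N_AB = 15.58 kN.
A_AB = 759.6 mm².
σ_AB = N_AB/A_AB = 15580/759.6 = 20.51 MPa.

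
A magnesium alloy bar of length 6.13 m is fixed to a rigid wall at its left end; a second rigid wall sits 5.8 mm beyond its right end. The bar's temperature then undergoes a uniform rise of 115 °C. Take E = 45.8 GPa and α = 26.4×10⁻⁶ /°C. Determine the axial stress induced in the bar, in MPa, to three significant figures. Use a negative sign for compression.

-95.7 MPa

Free thermal expansion αLΔT = 26.4e-6 · 6130 · 115 = 18.61 mm.
The walls engage after the gap closes; constrained expansion = 18.61 − 5.8 = 12.81 mm.
The walls impose strain ε = −(12.81)/6130 = -2.0898e-03; σ = Eε = 45800 · -2.0898e-03 = -95.71 MPa.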